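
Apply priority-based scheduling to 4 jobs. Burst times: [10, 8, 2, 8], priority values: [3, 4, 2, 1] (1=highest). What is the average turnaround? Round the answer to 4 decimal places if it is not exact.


Sort by priority (ascending = highest first):
Order: [(1, 8), (2, 2), (3, 10), (4, 8)]
Completion times:
  Priority 1, burst=8, C=8
  Priority 2, burst=2, C=10
  Priority 3, burst=10, C=20
  Priority 4, burst=8, C=28
Average turnaround = 66/4 = 16.5

16.5


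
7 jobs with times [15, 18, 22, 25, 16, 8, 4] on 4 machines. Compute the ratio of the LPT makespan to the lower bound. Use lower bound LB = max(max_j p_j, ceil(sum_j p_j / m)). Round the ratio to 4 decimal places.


LPT order: [25, 22, 18, 16, 15, 8, 4]
Machine loads after assignment: [25, 26, 26, 31]
LPT makespan = 31
Lower bound = max(max_job, ceil(total/4)) = max(25, 27) = 27
Ratio = 31 / 27 = 1.1481

1.1481


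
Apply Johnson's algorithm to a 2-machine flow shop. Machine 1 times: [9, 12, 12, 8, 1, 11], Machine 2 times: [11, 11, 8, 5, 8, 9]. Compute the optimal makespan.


Apply Johnson's rule:
  Group 1 (a <= b): [(5, 1, 8), (1, 9, 11)]
  Group 2 (a > b): [(2, 12, 11), (6, 11, 9), (3, 12, 8), (4, 8, 5)]
Optimal job order: [5, 1, 2, 6, 3, 4]
Schedule:
  Job 5: M1 done at 1, M2 done at 9
  Job 1: M1 done at 10, M2 done at 21
  Job 2: M1 done at 22, M2 done at 33
  Job 6: M1 done at 33, M2 done at 42
  Job 3: M1 done at 45, M2 done at 53
  Job 4: M1 done at 53, M2 done at 58
Makespan = 58

58


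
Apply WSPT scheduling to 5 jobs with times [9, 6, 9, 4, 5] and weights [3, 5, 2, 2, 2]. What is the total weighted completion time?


Compute p/w ratios and sort ascending (WSPT): [(6, 5), (4, 2), (5, 2), (9, 3), (9, 2)]
Compute weighted completion times:
  Job (p=6,w=5): C=6, w*C=5*6=30
  Job (p=4,w=2): C=10, w*C=2*10=20
  Job (p=5,w=2): C=15, w*C=2*15=30
  Job (p=9,w=3): C=24, w*C=3*24=72
  Job (p=9,w=2): C=33, w*C=2*33=66
Total weighted completion time = 218

218


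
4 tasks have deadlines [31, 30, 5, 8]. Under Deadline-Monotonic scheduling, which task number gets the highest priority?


Sort tasks by relative deadline (ascending):
  Task 3: deadline = 5
  Task 4: deadline = 8
  Task 2: deadline = 30
  Task 1: deadline = 31
Priority order (highest first): [3, 4, 2, 1]
Highest priority task = 3

3


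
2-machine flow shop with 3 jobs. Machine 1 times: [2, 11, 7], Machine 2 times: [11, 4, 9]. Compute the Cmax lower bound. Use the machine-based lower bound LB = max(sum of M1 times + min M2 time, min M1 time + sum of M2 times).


LB1 = sum(M1 times) + min(M2 times) = 20 + 4 = 24
LB2 = min(M1 times) + sum(M2 times) = 2 + 24 = 26
Lower bound = max(LB1, LB2) = max(24, 26) = 26

26


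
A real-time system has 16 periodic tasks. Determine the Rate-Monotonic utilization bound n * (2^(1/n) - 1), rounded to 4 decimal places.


Compute 2^(1/16) = 1.0442737824
Subtract 1: 1.0442737824 - 1 = 0.0442737824
Multiply by n: 16 * 0.0442737824 = 0.7083805184
Round to 4 dp: 0.7084

0.7084


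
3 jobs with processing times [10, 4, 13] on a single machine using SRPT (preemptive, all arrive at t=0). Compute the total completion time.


Since all jobs arrive at t=0, SRPT equals SPT ordering.
SPT order: [4, 10, 13]
Completion times:
  Job 1: p=4, C=4
  Job 2: p=10, C=14
  Job 3: p=13, C=27
Total completion time = 4 + 14 + 27 = 45

45


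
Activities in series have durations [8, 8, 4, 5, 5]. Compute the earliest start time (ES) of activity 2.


Activity 2 starts after activities 1 through 1 complete.
Predecessor durations: [8]
ES = 8 = 8

8


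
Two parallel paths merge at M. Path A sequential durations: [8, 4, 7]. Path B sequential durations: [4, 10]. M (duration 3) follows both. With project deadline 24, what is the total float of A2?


Forward pass: ES(A2) = sum of predecessors on chain A = 8
EF = ES + duration = 8 + 4 = 12
Backward pass: LF(M) = deadline = 24; LS(M) = 24 - 3 = 21
LF(A2) = LS(M) - sum(successors on chain A) = 21 - 7 = 14
LS = LF - duration = 14 - 4 = 10
Total float = LS - ES = 10 - 8 = 2

2


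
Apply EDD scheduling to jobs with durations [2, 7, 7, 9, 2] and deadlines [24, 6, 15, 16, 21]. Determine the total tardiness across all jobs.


Sort by due date (EDD order): [(7, 6), (7, 15), (9, 16), (2, 21), (2, 24)]
Compute completion times and tardiness:
  Job 1: p=7, d=6, C=7, tardiness=max(0,7-6)=1
  Job 2: p=7, d=15, C=14, tardiness=max(0,14-15)=0
  Job 3: p=9, d=16, C=23, tardiness=max(0,23-16)=7
  Job 4: p=2, d=21, C=25, tardiness=max(0,25-21)=4
  Job 5: p=2, d=24, C=27, tardiness=max(0,27-24)=3
Total tardiness = 15

15


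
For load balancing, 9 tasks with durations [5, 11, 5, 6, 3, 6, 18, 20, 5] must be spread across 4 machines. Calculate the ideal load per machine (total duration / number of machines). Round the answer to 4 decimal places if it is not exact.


Total processing time = 5 + 11 + 5 + 6 + 3 + 6 + 18 + 20 + 5 = 79
Number of machines = 4
Ideal balanced load = 79 / 4 = 19.75

19.75


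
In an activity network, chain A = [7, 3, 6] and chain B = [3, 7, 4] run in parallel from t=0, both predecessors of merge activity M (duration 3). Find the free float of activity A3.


ES(A3) = sum of predecessors on chain A = 10
EF(A3) = ES + duration = 10 + 6 = 16
Successor of A3 is M. ES(M) = max(sum(A), sum(B)) = max(16, 14) = 16
Free float = ES(successor) - EF(current) = 16 - 16 = 0

0


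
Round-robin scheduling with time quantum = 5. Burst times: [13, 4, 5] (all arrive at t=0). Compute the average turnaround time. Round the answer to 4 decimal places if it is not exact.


Time quantum = 5
Execution trace:
  J1 runs 5 units, time = 5
  J2 runs 4 units, time = 9
  J3 runs 5 units, time = 14
  J1 runs 5 units, time = 19
  J1 runs 3 units, time = 22
Finish times: [22, 9, 14]
Average turnaround = 45/3 = 15.0

15.0


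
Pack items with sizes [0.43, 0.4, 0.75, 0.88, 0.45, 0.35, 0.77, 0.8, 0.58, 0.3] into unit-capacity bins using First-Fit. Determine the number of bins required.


Place items sequentially using First-Fit:
  Item 0.43 -> new Bin 1
  Item 0.4 -> Bin 1 (now 0.83)
  Item 0.75 -> new Bin 2
  Item 0.88 -> new Bin 3
  Item 0.45 -> new Bin 4
  Item 0.35 -> Bin 4 (now 0.8)
  Item 0.77 -> new Bin 5
  Item 0.8 -> new Bin 6
  Item 0.58 -> new Bin 7
  Item 0.3 -> Bin 7 (now 0.88)
Total bins used = 7

7


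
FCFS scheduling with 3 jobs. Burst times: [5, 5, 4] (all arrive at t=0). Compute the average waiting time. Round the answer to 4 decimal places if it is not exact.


FCFS order (as given): [5, 5, 4]
Waiting times:
  Job 1: wait = 0
  Job 2: wait = 5
  Job 3: wait = 10
Sum of waiting times = 15
Average waiting time = 15/3 = 5.0

5.0


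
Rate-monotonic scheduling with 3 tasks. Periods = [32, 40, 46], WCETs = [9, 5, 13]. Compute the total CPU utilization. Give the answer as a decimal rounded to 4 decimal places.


Compute individual utilizations (exact fractions):
  Task 1: C/T = 9/32 (approx. 0.2813)
  Task 2: C/T = 5/40 = 1/8 (approx. 0.125)
  Task 3: C/T = 13/46 (approx. 0.2826)
Total utilization U = 9/32 + 1/8 + 13/46 = 507/736
Rounded to 4 decimal places: U = 0.6889
RM (Liu & Layland) bound for 3 tasks = 0.779763; compare with U = 507/736 (approx. 0.688859)
U <= bound, so schedulable by RM sufficient condition.

0.6889


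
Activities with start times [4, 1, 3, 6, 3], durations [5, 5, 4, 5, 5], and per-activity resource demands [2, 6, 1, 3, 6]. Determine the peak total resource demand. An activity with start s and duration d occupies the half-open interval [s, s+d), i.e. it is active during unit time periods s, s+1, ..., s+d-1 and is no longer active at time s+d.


Each activity i is active on [start_i, start_i + duration_i).
Compute total resource usage per time slot:
  t=0: active resources = [], total = 0
  t=1: active resources = [6], total = 6
  t=2: active resources = [6], total = 6
  t=3: active resources = [6, 1, 6], total = 13
  t=4: active resources = [2, 6, 1, 6], total = 15
  t=5: active resources = [2, 6, 1, 6], total = 15
  t=6: active resources = [2, 1, 3, 6], total = 12
  t=7: active resources = [2, 3, 6], total = 11
  t=8: active resources = [2, 3], total = 5
  t=9: active resources = [3], total = 3
  t=10: active resources = [3], total = 3
Peak resource demand = 15

15


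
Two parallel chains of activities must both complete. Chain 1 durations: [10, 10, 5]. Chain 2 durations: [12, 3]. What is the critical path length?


Path A total = 10 + 10 + 5 = 25
Path B total = 12 + 3 = 15
Critical path = longest path = max(25, 15) = 25

25


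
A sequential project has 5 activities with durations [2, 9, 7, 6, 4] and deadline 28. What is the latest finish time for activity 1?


LF(activity 1) = deadline - sum of successor durations
Successors: activities 2 through 5 with durations [9, 7, 6, 4]
Sum of successor durations = 26
LF = 28 - 26 = 2

2


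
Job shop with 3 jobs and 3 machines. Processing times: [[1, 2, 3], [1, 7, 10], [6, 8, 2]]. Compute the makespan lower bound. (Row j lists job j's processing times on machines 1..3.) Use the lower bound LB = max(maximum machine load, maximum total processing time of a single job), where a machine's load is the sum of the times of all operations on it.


Machine loads:
  Machine 1: 1 + 1 + 6 = 8
  Machine 2: 2 + 7 + 8 = 17
  Machine 3: 3 + 10 + 2 = 15
Max machine load = 17
Job totals:
  Job 1: 6
  Job 2: 18
  Job 3: 16
Max job total = 18
Lower bound = max(17, 18) = 18

18


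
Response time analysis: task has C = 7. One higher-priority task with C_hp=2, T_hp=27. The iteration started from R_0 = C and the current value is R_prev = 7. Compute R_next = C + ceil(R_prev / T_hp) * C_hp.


R_next = C + ceil(R_prev / T_hp) * C_hp
ceil(7 / 27) = ceil(0.2593) = 1
Interference = 1 * 2 = 2
R_next = 7 + 2 = 9

9


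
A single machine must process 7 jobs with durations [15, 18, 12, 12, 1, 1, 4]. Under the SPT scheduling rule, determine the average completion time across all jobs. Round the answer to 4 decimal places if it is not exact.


Sort jobs by processing time (SPT order): [1, 1, 4, 12, 12, 15, 18]
Compute completion times sequentially:
  Job 1: processing = 1, completes at 1
  Job 2: processing = 1, completes at 2
  Job 3: processing = 4, completes at 6
  Job 4: processing = 12, completes at 18
  Job 5: processing = 12, completes at 30
  Job 6: processing = 15, completes at 45
  Job 7: processing = 18, completes at 63
Sum of completion times = 165
Average completion time = 165/7 = 23.5714

23.5714


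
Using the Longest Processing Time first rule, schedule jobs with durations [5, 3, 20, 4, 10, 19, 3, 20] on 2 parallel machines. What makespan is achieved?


Sort jobs in decreasing order (LPT): [20, 20, 19, 10, 5, 4, 3, 3]
Assign each job to the least loaded machine:
  Machine 1: jobs [20, 19, 3], load = 42
  Machine 2: jobs [20, 10, 5, 4, 3], load = 42
Makespan = max load = 42

42


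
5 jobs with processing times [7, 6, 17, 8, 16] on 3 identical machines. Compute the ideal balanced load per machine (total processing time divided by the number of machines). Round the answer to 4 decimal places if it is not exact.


Total processing time = 7 + 6 + 17 + 8 + 16 = 54
Number of machines = 3
Ideal balanced load = 54 / 3 = 18.0

18.0


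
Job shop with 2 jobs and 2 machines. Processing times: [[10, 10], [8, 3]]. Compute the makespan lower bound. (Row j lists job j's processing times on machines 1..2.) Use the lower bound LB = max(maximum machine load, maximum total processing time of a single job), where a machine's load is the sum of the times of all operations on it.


Machine loads:
  Machine 1: 10 + 8 = 18
  Machine 2: 10 + 3 = 13
Max machine load = 18
Job totals:
  Job 1: 20
  Job 2: 11
Max job total = 20
Lower bound = max(18, 20) = 20

20


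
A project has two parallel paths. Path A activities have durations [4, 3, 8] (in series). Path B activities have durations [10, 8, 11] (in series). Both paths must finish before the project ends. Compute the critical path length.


Path A total = 4 + 3 + 8 = 15
Path B total = 10 + 8 + 11 = 29
Critical path = longest path = max(15, 29) = 29

29


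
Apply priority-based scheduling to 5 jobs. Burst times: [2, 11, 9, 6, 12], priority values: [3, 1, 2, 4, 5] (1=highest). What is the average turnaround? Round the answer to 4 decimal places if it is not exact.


Sort by priority (ascending = highest first):
Order: [(1, 11), (2, 9), (3, 2), (4, 6), (5, 12)]
Completion times:
  Priority 1, burst=11, C=11
  Priority 2, burst=9, C=20
  Priority 3, burst=2, C=22
  Priority 4, burst=6, C=28
  Priority 5, burst=12, C=40
Average turnaround = 121/5 = 24.2

24.2


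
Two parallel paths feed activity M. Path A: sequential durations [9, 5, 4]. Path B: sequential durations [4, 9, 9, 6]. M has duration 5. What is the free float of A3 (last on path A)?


ES(A3) = sum of predecessors on chain A = 14
EF(A3) = ES + duration = 14 + 4 = 18
Successor of A3 is M. ES(M) = max(sum(A), sum(B)) = max(18, 28) = 28
Free float = ES(successor) - EF(current) = 28 - 18 = 10

10


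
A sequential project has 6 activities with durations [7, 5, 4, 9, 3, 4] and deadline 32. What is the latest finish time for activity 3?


LF(activity 3) = deadline - sum of successor durations
Successors: activities 4 through 6 with durations [9, 3, 4]
Sum of successor durations = 16
LF = 32 - 16 = 16

16


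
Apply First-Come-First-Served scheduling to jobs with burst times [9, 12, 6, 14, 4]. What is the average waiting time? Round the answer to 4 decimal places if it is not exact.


FCFS order (as given): [9, 12, 6, 14, 4]
Waiting times:
  Job 1: wait = 0
  Job 2: wait = 9
  Job 3: wait = 21
  Job 4: wait = 27
  Job 5: wait = 41
Sum of waiting times = 98
Average waiting time = 98/5 = 19.6

19.6


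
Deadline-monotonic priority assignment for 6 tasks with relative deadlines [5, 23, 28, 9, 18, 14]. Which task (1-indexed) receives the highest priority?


Sort tasks by relative deadline (ascending):
  Task 1: deadline = 5
  Task 4: deadline = 9
  Task 6: deadline = 14
  Task 5: deadline = 18
  Task 2: deadline = 23
  Task 3: deadline = 28
Priority order (highest first): [1, 4, 6, 5, 2, 3]
Highest priority task = 1

1


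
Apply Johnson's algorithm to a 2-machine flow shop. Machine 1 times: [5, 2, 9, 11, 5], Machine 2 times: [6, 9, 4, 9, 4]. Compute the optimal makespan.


Apply Johnson's rule:
  Group 1 (a <= b): [(2, 2, 9), (1, 5, 6)]
  Group 2 (a > b): [(4, 11, 9), (3, 9, 4), (5, 5, 4)]
Optimal job order: [2, 1, 4, 3, 5]
Schedule:
  Job 2: M1 done at 2, M2 done at 11
  Job 1: M1 done at 7, M2 done at 17
  Job 4: M1 done at 18, M2 done at 27
  Job 3: M1 done at 27, M2 done at 31
  Job 5: M1 done at 32, M2 done at 36
Makespan = 36

36


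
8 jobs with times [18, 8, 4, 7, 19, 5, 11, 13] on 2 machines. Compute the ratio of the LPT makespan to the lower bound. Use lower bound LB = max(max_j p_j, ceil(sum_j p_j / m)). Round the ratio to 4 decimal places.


LPT order: [19, 18, 13, 11, 8, 7, 5, 4]
Machine loads after assignment: [43, 42]
LPT makespan = 43
Lower bound = max(max_job, ceil(total/2)) = max(19, 43) = 43
Ratio = 43 / 43 = 1.0

1.0


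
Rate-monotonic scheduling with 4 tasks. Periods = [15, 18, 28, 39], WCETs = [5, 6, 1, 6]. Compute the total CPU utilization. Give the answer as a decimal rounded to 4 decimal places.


Compute individual utilizations (exact fractions):
  Task 1: C/T = 5/15 = 1/3 (approx. 0.3333)
  Task 2: C/T = 6/18 = 1/3 (approx. 0.3333)
  Task 3: C/T = 1/28 (approx. 0.0357)
  Task 4: C/T = 6/39 = 2/13 (approx. 0.1538)
Total utilization U = 1/3 + 1/3 + 1/28 + 2/13 = 935/1092
Rounded to 4 decimal places: U = 0.8562
RM (Liu & Layland) bound for 4 tasks = 0.756828; compare with U = 935/1092 (approx. 0.856227)
bound < U <= 1, so the RM sufficient condition is not met (inconclusive; an exact test such as response-time analysis is needed).

0.8562


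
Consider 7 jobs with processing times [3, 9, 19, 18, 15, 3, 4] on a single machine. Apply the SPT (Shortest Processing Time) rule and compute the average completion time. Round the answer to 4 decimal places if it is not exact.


Sort jobs by processing time (SPT order): [3, 3, 4, 9, 15, 18, 19]
Compute completion times sequentially:
  Job 1: processing = 3, completes at 3
  Job 2: processing = 3, completes at 6
  Job 3: processing = 4, completes at 10
  Job 4: processing = 9, completes at 19
  Job 5: processing = 15, completes at 34
  Job 6: processing = 18, completes at 52
  Job 7: processing = 19, completes at 71
Sum of completion times = 195
Average completion time = 195/7 = 27.8571

27.8571


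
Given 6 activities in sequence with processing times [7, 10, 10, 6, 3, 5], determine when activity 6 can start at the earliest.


Activity 6 starts after activities 1 through 5 complete.
Predecessor durations: [7, 10, 10, 6, 3]
ES = 7 + 10 + 10 + 6 + 3 = 36

36


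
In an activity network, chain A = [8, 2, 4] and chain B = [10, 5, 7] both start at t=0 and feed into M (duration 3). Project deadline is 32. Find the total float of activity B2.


Forward pass: ES(B2) = sum of predecessors on chain B = 10
EF = ES + duration = 10 + 5 = 15
Backward pass: LF(M) = deadline = 32; LS(M) = 32 - 3 = 29
LF(B2) = LS(M) - sum(successors on chain B) = 29 - 7 = 22
LS = LF - duration = 22 - 5 = 17
Total float = LS - ES = 17 - 10 = 7

7


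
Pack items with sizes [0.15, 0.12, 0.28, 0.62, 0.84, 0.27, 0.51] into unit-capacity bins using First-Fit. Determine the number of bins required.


Place items sequentially using First-Fit:
  Item 0.15 -> new Bin 1
  Item 0.12 -> Bin 1 (now 0.27)
  Item 0.28 -> Bin 1 (now 0.55)
  Item 0.62 -> new Bin 2
  Item 0.84 -> new Bin 3
  Item 0.27 -> Bin 1 (now 0.82)
  Item 0.51 -> new Bin 4
Total bins used = 4

4


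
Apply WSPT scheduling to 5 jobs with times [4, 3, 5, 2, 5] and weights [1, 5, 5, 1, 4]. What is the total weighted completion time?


Compute p/w ratios and sort ascending (WSPT): [(3, 5), (5, 5), (5, 4), (2, 1), (4, 1)]
Compute weighted completion times:
  Job (p=3,w=5): C=3, w*C=5*3=15
  Job (p=5,w=5): C=8, w*C=5*8=40
  Job (p=5,w=4): C=13, w*C=4*13=52
  Job (p=2,w=1): C=15, w*C=1*15=15
  Job (p=4,w=1): C=19, w*C=1*19=19
Total weighted completion time = 141

141


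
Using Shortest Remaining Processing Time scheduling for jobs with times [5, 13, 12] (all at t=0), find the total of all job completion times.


Since all jobs arrive at t=0, SRPT equals SPT ordering.
SPT order: [5, 12, 13]
Completion times:
  Job 1: p=5, C=5
  Job 2: p=12, C=17
  Job 3: p=13, C=30
Total completion time = 5 + 17 + 30 = 52

52


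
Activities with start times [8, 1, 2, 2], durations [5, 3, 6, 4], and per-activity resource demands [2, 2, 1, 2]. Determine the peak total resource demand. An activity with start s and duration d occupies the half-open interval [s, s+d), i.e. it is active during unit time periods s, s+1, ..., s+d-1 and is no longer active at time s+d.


Each activity i is active on [start_i, start_i + duration_i).
Compute total resource usage per time slot:
  t=0: active resources = [], total = 0
  t=1: active resources = [2], total = 2
  t=2: active resources = [2, 1, 2], total = 5
  t=3: active resources = [2, 1, 2], total = 5
  t=4: active resources = [1, 2], total = 3
  t=5: active resources = [1, 2], total = 3
  t=6: active resources = [1], total = 1
  t=7: active resources = [1], total = 1
  t=8: active resources = [2], total = 2
  t=9: active resources = [2], total = 2
  t=10: active resources = [2], total = 2
  t=11: active resources = [2], total = 2
  t=12: active resources = [2], total = 2
Peak resource demand = 5

5


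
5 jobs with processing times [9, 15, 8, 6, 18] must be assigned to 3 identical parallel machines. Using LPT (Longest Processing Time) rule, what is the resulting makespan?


Sort jobs in decreasing order (LPT): [18, 15, 9, 8, 6]
Assign each job to the least loaded machine:
  Machine 1: jobs [18], load = 18
  Machine 2: jobs [15, 6], load = 21
  Machine 3: jobs [9, 8], load = 17
Makespan = max load = 21

21


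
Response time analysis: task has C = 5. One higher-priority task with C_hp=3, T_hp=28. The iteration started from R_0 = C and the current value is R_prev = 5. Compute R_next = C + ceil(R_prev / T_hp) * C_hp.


R_next = C + ceil(R_prev / T_hp) * C_hp
ceil(5 / 28) = ceil(0.1786) = 1
Interference = 1 * 3 = 3
R_next = 5 + 3 = 8

8


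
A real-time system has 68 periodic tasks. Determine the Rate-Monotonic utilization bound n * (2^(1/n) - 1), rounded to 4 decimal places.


Compute 2^(1/68) = 1.0102454700
Subtract 1: 1.0102454700 - 1 = 0.0102454700
Multiply by n: 68 * 0.0102454700 = 0.6966919600
Round to 4 dp: 0.6967

0.6967


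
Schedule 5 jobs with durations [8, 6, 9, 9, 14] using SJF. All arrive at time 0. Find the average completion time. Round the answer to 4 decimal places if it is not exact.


SJF order (ascending): [6, 8, 9, 9, 14]
Completion times:
  Job 1: burst=6, C=6
  Job 2: burst=8, C=14
  Job 3: burst=9, C=23
  Job 4: burst=9, C=32
  Job 5: burst=14, C=46
Average completion = 121/5 = 24.2

24.2


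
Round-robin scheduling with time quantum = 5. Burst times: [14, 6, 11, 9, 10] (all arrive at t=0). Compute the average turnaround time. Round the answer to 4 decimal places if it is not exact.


Time quantum = 5
Execution trace:
  J1 runs 5 units, time = 5
  J2 runs 5 units, time = 10
  J3 runs 5 units, time = 15
  J4 runs 5 units, time = 20
  J5 runs 5 units, time = 25
  J1 runs 5 units, time = 30
  J2 runs 1 units, time = 31
  J3 runs 5 units, time = 36
  J4 runs 4 units, time = 40
  J5 runs 5 units, time = 45
  J1 runs 4 units, time = 49
  J3 runs 1 units, time = 50
Finish times: [49, 31, 50, 40, 45]
Average turnaround = 215/5 = 43.0

43.0


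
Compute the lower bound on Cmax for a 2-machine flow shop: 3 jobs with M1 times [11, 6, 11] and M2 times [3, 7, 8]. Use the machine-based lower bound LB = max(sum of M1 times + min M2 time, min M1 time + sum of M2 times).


LB1 = sum(M1 times) + min(M2 times) = 28 + 3 = 31
LB2 = min(M1 times) + sum(M2 times) = 6 + 18 = 24
Lower bound = max(LB1, LB2) = max(31, 24) = 31

31


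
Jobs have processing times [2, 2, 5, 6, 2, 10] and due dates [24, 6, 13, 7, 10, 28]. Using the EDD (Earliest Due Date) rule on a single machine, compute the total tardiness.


Sort by due date (EDD order): [(2, 6), (6, 7), (2, 10), (5, 13), (2, 24), (10, 28)]
Compute completion times and tardiness:
  Job 1: p=2, d=6, C=2, tardiness=max(0,2-6)=0
  Job 2: p=6, d=7, C=8, tardiness=max(0,8-7)=1
  Job 3: p=2, d=10, C=10, tardiness=max(0,10-10)=0
  Job 4: p=5, d=13, C=15, tardiness=max(0,15-13)=2
  Job 5: p=2, d=24, C=17, tardiness=max(0,17-24)=0
  Job 6: p=10, d=28, C=27, tardiness=max(0,27-28)=0
Total tardiness = 3

3


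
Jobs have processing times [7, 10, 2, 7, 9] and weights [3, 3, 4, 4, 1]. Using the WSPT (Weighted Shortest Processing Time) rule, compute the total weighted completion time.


Compute p/w ratios and sort ascending (WSPT): [(2, 4), (7, 4), (7, 3), (10, 3), (9, 1)]
Compute weighted completion times:
  Job (p=2,w=4): C=2, w*C=4*2=8
  Job (p=7,w=4): C=9, w*C=4*9=36
  Job (p=7,w=3): C=16, w*C=3*16=48
  Job (p=10,w=3): C=26, w*C=3*26=78
  Job (p=9,w=1): C=35, w*C=1*35=35
Total weighted completion time = 205

205


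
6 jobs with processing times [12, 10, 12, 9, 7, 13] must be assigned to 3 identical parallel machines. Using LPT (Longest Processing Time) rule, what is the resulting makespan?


Sort jobs in decreasing order (LPT): [13, 12, 12, 10, 9, 7]
Assign each job to the least loaded machine:
  Machine 1: jobs [13, 7], load = 20
  Machine 2: jobs [12, 10], load = 22
  Machine 3: jobs [12, 9], load = 21
Makespan = max load = 22

22


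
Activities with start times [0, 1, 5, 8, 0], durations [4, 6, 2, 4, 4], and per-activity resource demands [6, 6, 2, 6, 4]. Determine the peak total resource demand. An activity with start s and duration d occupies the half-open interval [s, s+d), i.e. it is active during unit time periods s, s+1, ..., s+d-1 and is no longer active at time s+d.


Each activity i is active on [start_i, start_i + duration_i).
Compute total resource usage per time slot:
  t=0: active resources = [6, 4], total = 10
  t=1: active resources = [6, 6, 4], total = 16
  t=2: active resources = [6, 6, 4], total = 16
  t=3: active resources = [6, 6, 4], total = 16
  t=4: active resources = [6], total = 6
  t=5: active resources = [6, 2], total = 8
  t=6: active resources = [6, 2], total = 8
  t=7: active resources = [], total = 0
  t=8: active resources = [6], total = 6
  t=9: active resources = [6], total = 6
  t=10: active resources = [6], total = 6
  t=11: active resources = [6], total = 6
Peak resource demand = 16

16


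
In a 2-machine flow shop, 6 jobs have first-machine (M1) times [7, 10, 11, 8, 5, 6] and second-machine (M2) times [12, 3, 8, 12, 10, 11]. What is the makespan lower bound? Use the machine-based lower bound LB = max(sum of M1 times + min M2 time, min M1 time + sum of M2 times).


LB1 = sum(M1 times) + min(M2 times) = 47 + 3 = 50
LB2 = min(M1 times) + sum(M2 times) = 5 + 56 = 61
Lower bound = max(LB1, LB2) = max(50, 61) = 61

61


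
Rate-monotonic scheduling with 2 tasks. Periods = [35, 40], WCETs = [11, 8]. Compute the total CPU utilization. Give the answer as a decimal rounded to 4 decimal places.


Compute individual utilizations (exact fractions):
  Task 1: C/T = 11/35 (approx. 0.3143)
  Task 2: C/T = 8/40 = 1/5 (approx. 0.2)
Total utilization U = 11/35 + 1/5 = 18/35
Rounded to 4 decimal places: U = 0.5143
RM (Liu & Layland) bound for 2 tasks = 0.828427; compare with U = 18/35 (approx. 0.514286)
U <= bound, so schedulable by RM sufficient condition.

0.5143


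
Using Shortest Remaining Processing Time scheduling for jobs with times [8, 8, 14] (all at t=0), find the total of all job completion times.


Since all jobs arrive at t=0, SRPT equals SPT ordering.
SPT order: [8, 8, 14]
Completion times:
  Job 1: p=8, C=8
  Job 2: p=8, C=16
  Job 3: p=14, C=30
Total completion time = 8 + 16 + 30 = 54

54


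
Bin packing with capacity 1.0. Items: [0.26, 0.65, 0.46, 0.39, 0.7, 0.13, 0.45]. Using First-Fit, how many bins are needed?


Place items sequentially using First-Fit:
  Item 0.26 -> new Bin 1
  Item 0.65 -> Bin 1 (now 0.91)
  Item 0.46 -> new Bin 2
  Item 0.39 -> Bin 2 (now 0.85)
  Item 0.7 -> new Bin 3
  Item 0.13 -> Bin 2 (now 0.98)
  Item 0.45 -> new Bin 4
Total bins used = 4

4


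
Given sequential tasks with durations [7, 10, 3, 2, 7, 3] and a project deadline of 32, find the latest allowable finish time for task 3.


LF(activity 3) = deadline - sum of successor durations
Successors: activities 4 through 6 with durations [2, 7, 3]
Sum of successor durations = 12
LF = 32 - 12 = 20

20


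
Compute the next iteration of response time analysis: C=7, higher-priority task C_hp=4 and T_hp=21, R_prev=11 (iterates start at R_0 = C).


R_next = C + ceil(R_prev / T_hp) * C_hp
ceil(11 / 21) = ceil(0.5238) = 1
Interference = 1 * 4 = 4
R_next = 7 + 4 = 11
R_next = R_prev, so the iteration has converged (response time = 11).

11


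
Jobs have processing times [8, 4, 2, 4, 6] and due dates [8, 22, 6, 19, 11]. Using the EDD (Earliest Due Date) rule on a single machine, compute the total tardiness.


Sort by due date (EDD order): [(2, 6), (8, 8), (6, 11), (4, 19), (4, 22)]
Compute completion times and tardiness:
  Job 1: p=2, d=6, C=2, tardiness=max(0,2-6)=0
  Job 2: p=8, d=8, C=10, tardiness=max(0,10-8)=2
  Job 3: p=6, d=11, C=16, tardiness=max(0,16-11)=5
  Job 4: p=4, d=19, C=20, tardiness=max(0,20-19)=1
  Job 5: p=4, d=22, C=24, tardiness=max(0,24-22)=2
Total tardiness = 10

10


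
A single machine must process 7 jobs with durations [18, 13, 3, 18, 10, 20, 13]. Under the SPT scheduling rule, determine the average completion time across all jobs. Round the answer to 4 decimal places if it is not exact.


Sort jobs by processing time (SPT order): [3, 10, 13, 13, 18, 18, 20]
Compute completion times sequentially:
  Job 1: processing = 3, completes at 3
  Job 2: processing = 10, completes at 13
  Job 3: processing = 13, completes at 26
  Job 4: processing = 13, completes at 39
  Job 5: processing = 18, completes at 57
  Job 6: processing = 18, completes at 75
  Job 7: processing = 20, completes at 95
Sum of completion times = 308
Average completion time = 308/7 = 44.0

44.0


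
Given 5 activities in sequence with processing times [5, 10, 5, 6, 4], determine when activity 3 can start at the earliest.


Activity 3 starts after activities 1 through 2 complete.
Predecessor durations: [5, 10]
ES = 5 + 10 = 15

15


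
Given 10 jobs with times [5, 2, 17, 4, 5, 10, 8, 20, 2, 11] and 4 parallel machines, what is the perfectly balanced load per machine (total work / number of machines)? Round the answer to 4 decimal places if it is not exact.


Total processing time = 5 + 2 + 17 + 4 + 5 + 10 + 8 + 20 + 2 + 11 = 84
Number of machines = 4
Ideal balanced load = 84 / 4 = 21.0

21.0


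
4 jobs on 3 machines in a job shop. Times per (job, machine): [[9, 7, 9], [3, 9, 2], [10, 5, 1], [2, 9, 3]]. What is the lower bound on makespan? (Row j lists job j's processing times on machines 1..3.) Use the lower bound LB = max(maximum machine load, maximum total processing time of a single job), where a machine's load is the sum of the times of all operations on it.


Machine loads:
  Machine 1: 9 + 3 + 10 + 2 = 24
  Machine 2: 7 + 9 + 5 + 9 = 30
  Machine 3: 9 + 2 + 1 + 3 = 15
Max machine load = 30
Job totals:
  Job 1: 25
  Job 2: 14
  Job 3: 16
  Job 4: 14
Max job total = 25
Lower bound = max(30, 25) = 30

30


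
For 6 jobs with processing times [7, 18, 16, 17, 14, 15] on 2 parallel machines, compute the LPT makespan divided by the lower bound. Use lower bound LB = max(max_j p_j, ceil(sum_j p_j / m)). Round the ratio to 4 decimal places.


LPT order: [18, 17, 16, 15, 14, 7]
Machine loads after assignment: [47, 40]
LPT makespan = 47
Lower bound = max(max_job, ceil(total/2)) = max(18, 44) = 44
Ratio = 47 / 44 = 1.0682

1.0682


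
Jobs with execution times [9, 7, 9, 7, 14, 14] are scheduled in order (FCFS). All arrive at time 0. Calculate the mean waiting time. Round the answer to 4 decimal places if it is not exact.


FCFS order (as given): [9, 7, 9, 7, 14, 14]
Waiting times:
  Job 1: wait = 0
  Job 2: wait = 9
  Job 3: wait = 16
  Job 4: wait = 25
  Job 5: wait = 32
  Job 6: wait = 46
Sum of waiting times = 128
Average waiting time = 128/6 = 21.3333

21.3333


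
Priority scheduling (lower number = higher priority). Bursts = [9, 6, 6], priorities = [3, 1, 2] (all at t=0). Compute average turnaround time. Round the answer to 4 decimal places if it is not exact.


Sort by priority (ascending = highest first):
Order: [(1, 6), (2, 6), (3, 9)]
Completion times:
  Priority 1, burst=6, C=6
  Priority 2, burst=6, C=12
  Priority 3, burst=9, C=21
Average turnaround = 39/3 = 13.0

13.0


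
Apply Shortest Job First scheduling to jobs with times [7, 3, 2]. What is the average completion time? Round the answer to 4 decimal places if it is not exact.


SJF order (ascending): [2, 3, 7]
Completion times:
  Job 1: burst=2, C=2
  Job 2: burst=3, C=5
  Job 3: burst=7, C=12
Average completion = 19/3 = 6.3333

6.3333


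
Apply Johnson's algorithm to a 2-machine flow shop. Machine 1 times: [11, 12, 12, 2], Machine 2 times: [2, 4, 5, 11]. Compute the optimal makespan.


Apply Johnson's rule:
  Group 1 (a <= b): [(4, 2, 11)]
  Group 2 (a > b): [(3, 12, 5), (2, 12, 4), (1, 11, 2)]
Optimal job order: [4, 3, 2, 1]
Schedule:
  Job 4: M1 done at 2, M2 done at 13
  Job 3: M1 done at 14, M2 done at 19
  Job 2: M1 done at 26, M2 done at 30
  Job 1: M1 done at 37, M2 done at 39
Makespan = 39

39


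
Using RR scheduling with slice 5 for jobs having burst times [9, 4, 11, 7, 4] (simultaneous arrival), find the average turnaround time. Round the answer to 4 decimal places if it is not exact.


Time quantum = 5
Execution trace:
  J1 runs 5 units, time = 5
  J2 runs 4 units, time = 9
  J3 runs 5 units, time = 14
  J4 runs 5 units, time = 19
  J5 runs 4 units, time = 23
  J1 runs 4 units, time = 27
  J3 runs 5 units, time = 32
  J4 runs 2 units, time = 34
  J3 runs 1 units, time = 35
Finish times: [27, 9, 35, 34, 23]
Average turnaround = 128/5 = 25.6

25.6


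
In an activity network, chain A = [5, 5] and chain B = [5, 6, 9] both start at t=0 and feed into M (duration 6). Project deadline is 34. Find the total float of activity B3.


Forward pass: ES(B3) = sum of predecessors on chain B = 11
EF = ES + duration = 11 + 9 = 20
Backward pass: LF(M) = deadline = 34; LS(M) = 34 - 6 = 28
LF(B3) = LS(M) - sum(successors on chain B) = 28 - 0 = 28
LS = LF - duration = 28 - 9 = 19
Total float = LS - ES = 19 - 11 = 8

8


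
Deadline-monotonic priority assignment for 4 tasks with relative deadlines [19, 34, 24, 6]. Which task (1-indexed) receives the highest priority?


Sort tasks by relative deadline (ascending):
  Task 4: deadline = 6
  Task 1: deadline = 19
  Task 3: deadline = 24
  Task 2: deadline = 34
Priority order (highest first): [4, 1, 3, 2]
Highest priority task = 4

4


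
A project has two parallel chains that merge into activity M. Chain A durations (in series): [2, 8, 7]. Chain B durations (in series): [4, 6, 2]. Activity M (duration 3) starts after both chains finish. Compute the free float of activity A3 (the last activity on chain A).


ES(A3) = sum of predecessors on chain A = 10
EF(A3) = ES + duration = 10 + 7 = 17
Successor of A3 is M. ES(M) = max(sum(A), sum(B)) = max(17, 12) = 17
Free float = ES(successor) - EF(current) = 17 - 17 = 0

0


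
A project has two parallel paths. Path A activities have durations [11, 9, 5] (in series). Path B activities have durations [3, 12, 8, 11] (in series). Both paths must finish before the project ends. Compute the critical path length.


Path A total = 11 + 9 + 5 = 25
Path B total = 3 + 12 + 8 + 11 = 34
Critical path = longest path = max(25, 34) = 34

34


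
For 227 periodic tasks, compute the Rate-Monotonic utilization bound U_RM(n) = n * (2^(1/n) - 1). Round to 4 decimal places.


Compute 2^(1/227) = 1.0030581785
Subtract 1: 1.0030581785 - 1 = 0.0030581785
Multiply by n: 227 * 0.0030581785 = 0.6942065195
Round to 4 dp: 0.6942

0.6942


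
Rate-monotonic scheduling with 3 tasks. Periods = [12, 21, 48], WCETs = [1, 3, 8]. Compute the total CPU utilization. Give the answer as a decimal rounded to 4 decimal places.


Compute individual utilizations (exact fractions):
  Task 1: C/T = 1/12 (approx. 0.0833)
  Task 2: C/T = 3/21 = 1/7 (approx. 0.1429)
  Task 3: C/T = 8/48 = 1/6 (approx. 0.1667)
Total utilization U = 1/12 + 1/7 + 1/6 = 11/28
Rounded to 4 decimal places: U = 0.3929
RM (Liu & Layland) bound for 3 tasks = 0.779763; compare with U = 11/28 (approx. 0.392857)
U <= bound, so schedulable by RM sufficient condition.

0.3929


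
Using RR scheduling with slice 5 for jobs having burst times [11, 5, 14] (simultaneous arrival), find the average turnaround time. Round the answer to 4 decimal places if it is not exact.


Time quantum = 5
Execution trace:
  J1 runs 5 units, time = 5
  J2 runs 5 units, time = 10
  J3 runs 5 units, time = 15
  J1 runs 5 units, time = 20
  J3 runs 5 units, time = 25
  J1 runs 1 units, time = 26
  J3 runs 4 units, time = 30
Finish times: [26, 10, 30]
Average turnaround = 66/3 = 22.0

22.0


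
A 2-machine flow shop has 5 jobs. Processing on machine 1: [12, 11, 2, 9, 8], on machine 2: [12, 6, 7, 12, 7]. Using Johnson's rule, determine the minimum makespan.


Apply Johnson's rule:
  Group 1 (a <= b): [(3, 2, 7), (4, 9, 12), (1, 12, 12)]
  Group 2 (a > b): [(5, 8, 7), (2, 11, 6)]
Optimal job order: [3, 4, 1, 5, 2]
Schedule:
  Job 3: M1 done at 2, M2 done at 9
  Job 4: M1 done at 11, M2 done at 23
  Job 1: M1 done at 23, M2 done at 35
  Job 5: M1 done at 31, M2 done at 42
  Job 2: M1 done at 42, M2 done at 48
Makespan = 48

48


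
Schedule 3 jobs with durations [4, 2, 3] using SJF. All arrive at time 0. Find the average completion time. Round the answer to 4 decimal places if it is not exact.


SJF order (ascending): [2, 3, 4]
Completion times:
  Job 1: burst=2, C=2
  Job 2: burst=3, C=5
  Job 3: burst=4, C=9
Average completion = 16/3 = 5.3333

5.3333


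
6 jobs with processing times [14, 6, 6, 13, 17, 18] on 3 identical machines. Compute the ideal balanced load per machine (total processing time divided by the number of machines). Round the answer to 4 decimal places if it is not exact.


Total processing time = 14 + 6 + 6 + 13 + 17 + 18 = 74
Number of machines = 3
Ideal balanced load = 74 / 3 = 24.6667

24.6667


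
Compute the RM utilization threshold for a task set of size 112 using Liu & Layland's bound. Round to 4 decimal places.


Compute 2^(1/112) = 1.0062080044
Subtract 1: 1.0062080044 - 1 = 0.0062080044
Multiply by n: 112 * 0.0062080044 = 0.6952964928
Round to 4 dp: 0.6953

0.6953


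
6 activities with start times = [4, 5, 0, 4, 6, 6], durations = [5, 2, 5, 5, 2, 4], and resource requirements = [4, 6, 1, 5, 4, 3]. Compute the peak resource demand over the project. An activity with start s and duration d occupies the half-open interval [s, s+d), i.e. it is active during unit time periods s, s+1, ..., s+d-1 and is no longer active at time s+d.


Each activity i is active on [start_i, start_i + duration_i).
Compute total resource usage per time slot:
  t=0: active resources = [1], total = 1
  t=1: active resources = [1], total = 1
  t=2: active resources = [1], total = 1
  t=3: active resources = [1], total = 1
  t=4: active resources = [4, 1, 5], total = 10
  t=5: active resources = [4, 6, 5], total = 15
  t=6: active resources = [4, 6, 5, 4, 3], total = 22
  t=7: active resources = [4, 5, 4, 3], total = 16
  t=8: active resources = [4, 5, 3], total = 12
  t=9: active resources = [3], total = 3
Peak resource demand = 22

22


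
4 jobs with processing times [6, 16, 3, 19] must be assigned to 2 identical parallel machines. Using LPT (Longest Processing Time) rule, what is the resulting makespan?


Sort jobs in decreasing order (LPT): [19, 16, 6, 3]
Assign each job to the least loaded machine:
  Machine 1: jobs [19, 3], load = 22
  Machine 2: jobs [16, 6], load = 22
Makespan = max load = 22

22


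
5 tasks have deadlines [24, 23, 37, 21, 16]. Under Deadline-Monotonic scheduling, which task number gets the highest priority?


Sort tasks by relative deadline (ascending):
  Task 5: deadline = 16
  Task 4: deadline = 21
  Task 2: deadline = 23
  Task 1: deadline = 24
  Task 3: deadline = 37
Priority order (highest first): [5, 4, 2, 1, 3]
Highest priority task = 5

5


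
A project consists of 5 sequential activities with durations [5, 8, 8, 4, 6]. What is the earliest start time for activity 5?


Activity 5 starts after activities 1 through 4 complete.
Predecessor durations: [5, 8, 8, 4]
ES = 5 + 8 + 8 + 4 = 25

25


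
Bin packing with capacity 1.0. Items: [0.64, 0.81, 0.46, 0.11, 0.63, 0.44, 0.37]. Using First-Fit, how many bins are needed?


Place items sequentially using First-Fit:
  Item 0.64 -> new Bin 1
  Item 0.81 -> new Bin 2
  Item 0.46 -> new Bin 3
  Item 0.11 -> Bin 1 (now 0.75)
  Item 0.63 -> new Bin 4
  Item 0.44 -> Bin 3 (now 0.9)
  Item 0.37 -> Bin 4 (now 1.0)
Total bins used = 4

4


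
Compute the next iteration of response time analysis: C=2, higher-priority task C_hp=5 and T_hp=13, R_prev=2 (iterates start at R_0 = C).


R_next = C + ceil(R_prev / T_hp) * C_hp
ceil(2 / 13) = ceil(0.1538) = 1
Interference = 1 * 5 = 5
R_next = 2 + 5 = 7

7


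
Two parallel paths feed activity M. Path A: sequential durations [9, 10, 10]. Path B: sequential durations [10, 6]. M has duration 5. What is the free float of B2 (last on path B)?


ES(B2) = sum of predecessors on chain B = 10
EF(B2) = ES + duration = 10 + 6 = 16
Successor of B2 is M. ES(M) = max(sum(A), sum(B)) = max(29, 16) = 29
Free float = ES(successor) - EF(current) = 29 - 16 = 13

13


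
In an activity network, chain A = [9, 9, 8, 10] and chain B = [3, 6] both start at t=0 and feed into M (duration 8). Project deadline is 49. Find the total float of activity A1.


Forward pass: ES(A1) = sum of predecessors on chain A = 0
EF = ES + duration = 0 + 9 = 9
Backward pass: LF(M) = deadline = 49; LS(M) = 49 - 8 = 41
LF(A1) = LS(M) - sum(successors on chain A) = 41 - 27 = 14
LS = LF - duration = 14 - 9 = 5
Total float = LS - ES = 5 - 0 = 5

5
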